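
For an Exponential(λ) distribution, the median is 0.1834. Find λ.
λ = 3.7794

For X ~ Exponential(λ), the CDF is F(x) = 1 - e^(-λx).
The median m satisfies F(m) = 0.5:
1 - e^(-λm) = 0.5
e^(-λm) = 0.5
λm = ln(2)
m = ln(2) / λ

Given m = 0.1834:
λ = ln(2) / 0.1834 = 0.693147 / 0.1834 = 3.7794

Verification: ln(2) / 3.7794 = 0.1834 ✓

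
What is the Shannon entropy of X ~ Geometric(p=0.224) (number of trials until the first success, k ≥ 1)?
2.3747 nats

We have X ~ Geometric(p=0.224) (number of trials until the first success, k ≥ 1).

The Shannon entropy measures the uncertainty or information content of the distribution.

For a Geometric distribution with p=0.224 (number of trials until the first success, k ≥ 1):
H(X) = 2.3747 nats

(In bits, this would be 3.4259 bits.)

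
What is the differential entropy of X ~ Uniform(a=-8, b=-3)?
1.6094 nats

We have X ~ Uniform(a=-8, b=-3).

The differential entropy measures the uncertainty or information content of the distribution.

For a Uniform distribution with a=-8, b=-3:
h(X) = 1.6094 nats

(In bits, this would be 2.3219 bits.)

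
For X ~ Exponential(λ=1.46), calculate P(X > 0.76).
0.329691

We have X ~ Exponential(λ=1.46).

P(X > 0.76) = 1 - P(X ≤ 0.76)
                = 1 - F(0.76)
                = 1 - 0.670309
                = 0.329691

So there's approximately a 33.0% chance that X exceeds 0.76.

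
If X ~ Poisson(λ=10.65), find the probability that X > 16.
0.044087

We have X ~ Poisson(λ=10.65).

P(X > 16) = 1 - P(X ≤ 16)
                = 1 - F(16)
                = 1 - 0.955913
                = 0.044087

So there's approximately a 4.4% chance that X exceeds 16.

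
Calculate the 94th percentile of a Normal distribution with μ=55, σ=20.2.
86.4064

We have X ~ Normal(μ=55, σ=20.2).

We want to find x such that P(X ≤ x) = 0.94.

This is the 94th percentile, which means 94% of values fall below this point.

Using the inverse CDF (quantile function):
x = F⁻¹(0.94) = 86.4064

Verification: P(X ≤ 86.4064) = 0.94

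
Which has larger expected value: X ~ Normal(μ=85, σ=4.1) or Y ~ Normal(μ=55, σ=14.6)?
X has larger mean (85.0000 > 55.0000)

Compute the expected value for each distribution:

X ~ Normal(μ=85, σ=4.1):
E[X] = 85.0000

Y ~ Normal(μ=55, σ=14.6):
E[Y] = 55.0000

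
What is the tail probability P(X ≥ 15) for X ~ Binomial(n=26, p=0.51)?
0.314134

We have X ~ Binomial(n=26, p=0.51).

For discrete distributions, P(X ≥ 15) = 1 - P(X ≤ 14).

P(X ≤ 14) = 0.685866
P(X ≥ 15) = 1 - 0.685866 = 0.314134

So there's approximately a 31.4% chance that X is at least 15.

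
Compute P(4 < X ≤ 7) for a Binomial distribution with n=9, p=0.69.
0.709670

We have X ~ Binomial(n=9, p=0.69).

To find P(4 < X ≤ 7), we use:
P(4 < X ≤ 7) = P(X ≤ 7) - P(X ≤ 4)
                 = F(7) - F(4)
                 = 0.821198 - 0.111529
                 = 0.709670

So there's approximately a 71.0% chance that X falls in this range.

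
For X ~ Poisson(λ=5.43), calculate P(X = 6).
0.156044

We have X ~ Poisson(λ=5.43).

For a Poisson distribution, the PMF gives us the probability of each outcome.

Using the PMF formula:
P(X = 6) = 0.156044

Rounded to 4 decimal places: 0.1560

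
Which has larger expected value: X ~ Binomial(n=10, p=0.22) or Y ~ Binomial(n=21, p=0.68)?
Y has larger mean (14.2800 > 2.2000)

Compute the expected value for each distribution:

X ~ Binomial(n=10, p=0.22):
E[X] = 2.2000

Y ~ Binomial(n=21, p=0.68):
E[Y] = 14.2800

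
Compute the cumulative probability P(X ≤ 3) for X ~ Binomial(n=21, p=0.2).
0.370376

We have X ~ Binomial(n=21, p=0.2).

The CDF gives us P(X ≤ k).

Using the CDF:
P(X ≤ 3) = 0.370376

This means there's approximately a 37.0% chance that X is at most 3.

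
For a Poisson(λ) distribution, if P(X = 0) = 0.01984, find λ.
λ = 3.9201

For a Poisson(λ) distribution, the PMF at 0 is:
P(X = 0) = λ^0 e^(-λ) / 0! = e^(-λ)

Given P(X = 0) = 0.01984:
e^(-λ) = 0.01984
-λ = ln(0.01984)
λ = -ln(0.01984) = 3.9201

Verification: e^(-3.9201) = 0.01984 ✓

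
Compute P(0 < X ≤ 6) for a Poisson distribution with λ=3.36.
0.910232

We have X ~ Poisson(λ=3.36).

To find P(0 < X ≤ 6), we use:
P(0 < X ≤ 6) = P(X ≤ 6) - P(X ≤ 0)
                 = F(6) - F(0)
                 = 0.944967 - 0.034735
                 = 0.910232

So there's approximately a 91.0% chance that X falls in this range.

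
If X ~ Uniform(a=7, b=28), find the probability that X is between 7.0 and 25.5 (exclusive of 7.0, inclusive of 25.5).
0.880952

We have X ~ Uniform(a=7, b=28).

To find P(7.0 < X ≤ 25.5), we use:
P(7.0 < X ≤ 25.5) = P(X ≤ 25.5) - P(X ≤ 7.0)
                 = F(25.5) - F(7.0)
                 = 0.880952 - 0.000000
                 = 0.880952

So there's approximately a 88.1% chance that X falls in this range.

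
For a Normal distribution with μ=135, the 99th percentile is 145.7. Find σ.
σ = 4.5995

For X ~ Normal(μ, σ), the p-th percentile satisfies x = μ + z_p × σ,
where z_p = Φ⁻¹(p) is the standard normal quantile.

Step 1: z_{0.99} = Φ⁻¹(0.99) = 2.3263

Step 2: Solve for σ:
145.7 = 135 + 2.3263 × σ
σ = (145.7 - 135) / 2.3263
σ = 10.70 / 2.3263
σ = 4.5995

Verification: μ + z × σ = 135 + 2.3263 × 4.5995 = 145.70 ✓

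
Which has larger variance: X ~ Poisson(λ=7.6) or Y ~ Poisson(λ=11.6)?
Y has larger variance (11.6000 > 7.6000)

Compute the variance for each distribution:

X ~ Poisson(λ=7.6):
Var(X) = 7.6000

Y ~ Poisson(λ=11.6):
Var(Y) = 11.6000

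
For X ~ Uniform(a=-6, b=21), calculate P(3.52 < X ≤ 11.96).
0.312593

We have X ~ Uniform(a=-6, b=21).

To find P(3.52 < X ≤ 11.96), we use:
P(3.52 < X ≤ 11.96) = P(X ≤ 11.96) - P(X ≤ 3.52)
                 = F(11.96) - F(3.52)
                 = 0.665185 - 0.352593
                 = 0.312593

So there's approximately a 31.3% chance that X falls in this range.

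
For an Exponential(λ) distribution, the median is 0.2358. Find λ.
λ = 2.9396

For X ~ Exponential(λ), the CDF is F(x) = 1 - e^(-λx).
The median m satisfies F(m) = 0.5:
1 - e^(-λm) = 0.5
e^(-λm) = 0.5
λm = ln(2)
m = ln(2) / λ

Given m = 0.2358:
λ = ln(2) / 0.2358 = 0.693147 / 0.2358 = 2.9396

Verification: ln(2) / 2.9396 = 0.2358 ✓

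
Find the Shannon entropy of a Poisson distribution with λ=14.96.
2.7659 nats

We have X ~ Poisson(λ=14.96).

The Shannon entropy measures the uncertainty or information content of the distribution.

For a Poisson distribution with λ=14.96:
H(X) = 2.7659 nats

(In bits, this would be 3.9903 bits.)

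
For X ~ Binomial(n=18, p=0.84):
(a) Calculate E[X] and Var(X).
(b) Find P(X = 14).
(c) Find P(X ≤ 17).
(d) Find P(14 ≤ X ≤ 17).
(a) E[X] = 15.1200, Var(X) = 2.4192
(b) P(X = 14) = 0.174627
(c) P(X ≤ 17) = 0.956646
(d) P(14 ≤ X ≤ 17) = 0.808404

We have X ~ Binomial(n=18, p=0.84).

(a) Moments:
E[X] = 15.1200
Var(X) = 2.4192
σ = √Var(X) = 1.5554

(b) Point probability using PMF:
P(X = 14) = 0.174627

(c) Cumulative probability using CDF:
P(X ≤ 17) = F(17) = 0.956646

(d) Range probability:
P(14 ≤ X ≤ 17) = P(X ≤ 17) - P(X ≤ 13)
                   = F(17) - F(13)
                   = 0.956646 - 0.148242
                   = 0.808404

This means approximately 80.8% of outcomes fall in the interval [14, 17].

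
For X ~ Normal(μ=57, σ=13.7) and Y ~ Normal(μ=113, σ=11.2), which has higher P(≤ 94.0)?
X has higher probability (P(X ≤ 94.0) = 0.9965 > P(Y ≤ 94.0) = 0.0449)

Compute P(≤ 94.0) for each distribution:

X ~ Normal(μ=57, σ=13.7):
P(X ≤ 94.0) = 0.9965

Y ~ Normal(μ=113, σ=11.2):
P(Y ≤ 94.0) = 0.0449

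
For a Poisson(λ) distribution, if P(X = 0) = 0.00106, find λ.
λ = 6.8495

For a Poisson(λ) distribution, the PMF at 0 is:
P(X = 0) = λ^0 e^(-λ) / 0! = e^(-λ)

Given P(X = 0) = 0.00106:
e^(-λ) = 0.00106
-λ = ln(0.00106)
λ = -ln(0.00106) = 6.8495

Verification: e^(-6.8495) = 0.00106 ✓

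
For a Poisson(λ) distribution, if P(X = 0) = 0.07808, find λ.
λ = 2.5500

For a Poisson(λ) distribution, the PMF at 0 is:
P(X = 0) = λ^0 e^(-λ) / 0! = e^(-λ)

Given P(X = 0) = 0.07808:
e^(-λ) = 0.07808
-λ = ln(0.07808)
λ = -ln(0.07808) = 2.5500

Verification: e^(-2.5500) = 0.07808 ✓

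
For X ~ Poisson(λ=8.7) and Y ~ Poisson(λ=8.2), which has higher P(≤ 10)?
Y has higher probability (P(Y ≤ 10) = 0.7955 > P(X ≤ 10) = 0.7409)

Compute P(≤ 10) for each distribution:

X ~ Poisson(λ=8.7):
P(X ≤ 10) = 0.7409

Y ~ Poisson(λ=8.2):
P(Y ≤ 10) = 0.7955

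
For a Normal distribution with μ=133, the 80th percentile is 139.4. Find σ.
σ = 7.6044

For X ~ Normal(μ, σ), the p-th percentile satisfies x = μ + z_p × σ,
where z_p = Φ⁻¹(p) is the standard normal quantile.

Step 1: z_{0.8} = Φ⁻¹(0.8) = 0.8416

Step 2: Solve for σ:
139.4 = 133 + 0.8416 × σ
σ = (139.4 - 133) / 0.8416
σ = 6.40 / 0.8416
σ = 7.6044

Verification: μ + z × σ = 133 + 0.8416 × 7.6044 = 139.40 ✓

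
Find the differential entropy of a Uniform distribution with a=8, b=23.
2.7081 nats

We have X ~ Uniform(a=8, b=23).

The differential entropy measures the uncertainty or information content of the distribution.

For a Uniform distribution with a=8, b=23:
h(X) = 2.7081 nats

(In bits, this would be 3.9069 bits.)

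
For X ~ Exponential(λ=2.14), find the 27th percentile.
0.1471

We have X ~ Exponential(λ=2.14).

We want to find x such that P(X ≤ x) = 0.27.

This is the 27th percentile, which means 27% of values fall below this point.

Using the inverse CDF (quantile function):
x = F⁻¹(0.27) = 0.1471

Verification: P(X ≤ 0.1471) = 0.27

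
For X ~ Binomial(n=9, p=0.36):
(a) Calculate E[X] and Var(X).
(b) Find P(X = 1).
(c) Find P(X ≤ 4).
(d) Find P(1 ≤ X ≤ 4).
(a) E[X] = 3.2400, Var(X) = 2.0736
(b) P(X = 1) = 0.091198
(c) P(X ≤ 4) = 0.810964
(d) P(1 ≤ X ≤ 4) = 0.792950

We have X ~ Binomial(n=9, p=0.36).

(a) Moments:
E[X] = 3.2400
Var(X) = 2.0736
σ = √Var(X) = 1.4400

(b) Point probability using PMF:
P(X = 1) = 0.091198

(c) Cumulative probability using CDF:
P(X ≤ 4) = F(4) = 0.810964

(d) Range probability:
P(1 ≤ X ≤ 4) = P(X ≤ 4) - P(X ≤ 0)
                   = F(4) - F(0)
                   = 0.810964 - 0.018014
                   = 0.792950

This means approximately 79.3% of outcomes fall in the interval [1, 4].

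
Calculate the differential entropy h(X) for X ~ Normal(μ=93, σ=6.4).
3.2752 nats

We have X ~ Normal(μ=93, σ=6.4).

The differential entropy measures the uncertainty or information content of the distribution.

For a Normal distribution with μ=93, σ=6.4:
h(X) = 3.2752 nats

(In bits, this would be 4.7252 bits.)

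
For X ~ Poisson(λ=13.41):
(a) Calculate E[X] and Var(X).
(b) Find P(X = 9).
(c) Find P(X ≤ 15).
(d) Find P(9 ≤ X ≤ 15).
(a) E[X] = 13.4100, Var(X) = 13.4100
(b) P(X = 9) = 0.057970
(c) P(X ≤ 15) = 0.726256
(d) P(9 ≤ X ≤ 15) = 0.643822

We have X ~ Poisson(λ=13.41).

(a) Moments:
E[X] = 13.4100
Var(X) = 13.4100
σ = √Var(X) = 3.6620

(b) Point probability using PMF:
P(X = 9) = 0.057970

(c) Cumulative probability using CDF:
P(X ≤ 15) = F(15) = 0.726256

(d) Range probability:
P(9 ≤ X ≤ 15) = P(X ≤ 15) - P(X ≤ 8)
                   = F(15) - F(8)
                   = 0.726256 - 0.082434
                   = 0.643822

This means approximately 64.4% of outcomes fall in the interval [9, 15].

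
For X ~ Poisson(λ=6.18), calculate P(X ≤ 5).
0.417218

We have X ~ Poisson(λ=6.18).

The CDF gives us P(X ≤ k).

Using the CDF:
P(X ≤ 5) = 0.417218

This means there's approximately a 41.7% chance that X is at most 5.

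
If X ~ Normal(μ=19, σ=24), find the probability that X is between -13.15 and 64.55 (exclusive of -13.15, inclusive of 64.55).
0.880956

We have X ~ Normal(μ=19, σ=24).

To find P(-13.15 < X ≤ 64.55), we use:
P(-13.15 < X ≤ 64.55) = P(X ≤ 64.55) - P(X ≤ -13.15)
                 = F(64.55) - F(-13.15)
                 = 0.971146 - 0.090190
                 = 0.880956

So there's approximately a 88.1% chance that X falls in this range.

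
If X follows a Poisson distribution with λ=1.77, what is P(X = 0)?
0.170333

We have X ~ Poisson(λ=1.77).

For a Poisson distribution, the PMF gives us the probability of each outcome.

Using the PMF formula:
P(X = 0) = 0.170333

Rounded to 4 decimal places: 0.1703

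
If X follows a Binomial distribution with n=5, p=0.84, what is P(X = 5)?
0.418212

We have X ~ Binomial(n=5, p=0.84).

For a Binomial distribution, the PMF gives us the probability of each outcome.

Using the PMF formula:
P(X = 5) = 0.418212

Rounded to 4 decimal places: 0.4182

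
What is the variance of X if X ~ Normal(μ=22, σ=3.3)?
10.8900

We have X ~ Normal(μ=22, σ=3.3).

For a Normal distribution with μ=22, σ=3.3:
Var(X) = 10.8900

The variance measures the spread of the distribution around the mean.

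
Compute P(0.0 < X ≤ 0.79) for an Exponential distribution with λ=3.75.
0.948310

We have X ~ Exponential(λ=3.75).

To find P(0.0 < X ≤ 0.79), we use:
P(0.0 < X ≤ 0.79) = P(X ≤ 0.79) - P(X ≤ 0.0)
                 = F(0.79) - F(0.0)
                 = 0.948310 - 0.000000
                 = 0.948310

So there's approximately a 94.8% chance that X falls in this range.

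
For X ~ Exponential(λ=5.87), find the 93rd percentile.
0.4530

We have X ~ Exponential(λ=5.87).

We want to find x such that P(X ≤ x) = 0.93.

This is the 93rd percentile, which means 93% of values fall below this point.

Using the inverse CDF (quantile function):
x = F⁻¹(0.93) = 0.4530

Verification: P(X ≤ 0.4530) = 0.93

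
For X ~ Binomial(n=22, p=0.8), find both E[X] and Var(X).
E[X] = 17.6000, Var(X) = 3.5200

We have X ~ Binomial(n=22, p=0.8).

For a Binomial distribution with n=22, p=0.8:

Expected value:
E[X] = 17.6000

Variance:
Var(X) = 3.5200

Standard deviation:
σ = √Var(X) = 1.8762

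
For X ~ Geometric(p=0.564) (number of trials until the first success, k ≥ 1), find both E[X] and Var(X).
E[X] = 1.7730, Var(X) = 1.3707

We have X ~ Geometric(p=0.564) (number of trials until the first success, k ≥ 1).

For a Geometric distribution with p=0.564 (number of trials until the first success, k ≥ 1):

Expected value:
E[X] = 1.7730

Variance:
Var(X) = 1.3707

Standard deviation:
σ = √Var(X) = 1.1707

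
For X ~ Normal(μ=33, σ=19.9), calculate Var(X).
396.0100

We have X ~ Normal(μ=33, σ=19.9).

For a Normal distribution with μ=33, σ=19.9:
Var(X) = 396.0100

The variance measures the spread of the distribution around the mean.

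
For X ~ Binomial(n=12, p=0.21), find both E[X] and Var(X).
E[X] = 2.5200, Var(X) = 1.9908

We have X ~ Binomial(n=12, p=0.21).

For a Binomial distribution with n=12, p=0.21:

Expected value:
E[X] = 2.5200

Variance:
Var(X) = 1.9908

Standard deviation:
σ = √Var(X) = 1.4110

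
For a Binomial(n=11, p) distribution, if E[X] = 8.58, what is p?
p = 0.78

For a Binomial(n, p) distribution:
E[X] = n × p

Given n = 11 and E[X] = 8.58:
8.58 = 11 × p
p = 8.58 / 11 = 0.78

Verification: Binomial(11, 0.78) has E[X] = 8.58 ✓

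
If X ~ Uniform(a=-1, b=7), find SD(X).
2.3094

We have X ~ Uniform(a=-1, b=7).

For a Uniform distribution with a=-1, b=7:
σ = √Var(X) = 2.3094

The standard deviation is the square root of the variance.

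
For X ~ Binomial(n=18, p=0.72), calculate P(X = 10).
0.061894

We have X ~ Binomial(n=18, p=0.72).

For a Binomial distribution, the PMF gives us the probability of each outcome.

Using the PMF formula:
P(X = 10) = 0.061894

Rounded to 4 decimal places: 0.0619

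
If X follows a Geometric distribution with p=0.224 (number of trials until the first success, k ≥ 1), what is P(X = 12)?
0.013763

We have X ~ Geometric(p=0.224) (number of trials until the first success, k ≥ 1).

For a Geometric distribution, the PMF gives us the probability of each outcome.

Using the PMF formula:
P(X = 12) = 0.013763

Rounded to 4 decimal places: 0.0138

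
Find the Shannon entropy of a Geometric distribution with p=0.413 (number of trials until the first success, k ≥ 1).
1.6415 nats

We have X ~ Geometric(p=0.413) (number of trials until the first success, k ≥ 1).

The Shannon entropy measures the uncertainty or information content of the distribution.

For a Geometric distribution with p=0.413 (number of trials until the first success, k ≥ 1):
H(X) = 1.6415 nats

(In bits, this would be 2.3682 bits.)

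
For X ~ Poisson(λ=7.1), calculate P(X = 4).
0.087364

We have X ~ Poisson(λ=7.1).

For a Poisson distribution, the PMF gives us the probability of each outcome.

Using the PMF formula:
P(X = 4) = 0.087364

Rounded to 4 decimal places: 0.0874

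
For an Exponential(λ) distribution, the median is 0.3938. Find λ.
λ = 1.7602

For X ~ Exponential(λ), the CDF is F(x) = 1 - e^(-λx).
The median m satisfies F(m) = 0.5:
1 - e^(-λm) = 0.5
e^(-λm) = 0.5
λm = ln(2)
m = ln(2) / λ

Given m = 0.3938:
λ = ln(2) / 0.3938 = 0.693147 / 0.3938 = 1.7602

Verification: ln(2) / 1.7602 = 0.3938 ✓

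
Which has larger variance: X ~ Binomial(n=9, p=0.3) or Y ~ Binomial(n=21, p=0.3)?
Y has larger variance (4.4100 > 1.8900)

Compute the variance for each distribution:

X ~ Binomial(n=9, p=0.3):
Var(X) = 1.8900

Y ~ Binomial(n=21, p=0.3):
Var(Y) = 4.4100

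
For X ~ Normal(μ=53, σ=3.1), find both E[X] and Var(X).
E[X] = 53.0000, Var(X) = 9.6100

We have X ~ Normal(μ=53, σ=3.1).

For a Normal distribution with μ=53, σ=3.1:

Expected value:
E[X] = 53.0000

Variance:
Var(X) = 9.6100

Standard deviation:
σ = √Var(X) = 3.1000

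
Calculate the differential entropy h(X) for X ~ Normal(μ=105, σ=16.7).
4.2343 nats

We have X ~ Normal(μ=105, σ=16.7).

The differential entropy measures the uncertainty or information content of the distribution.

For a Normal distribution with μ=105, σ=16.7:
h(X) = 4.2343 nats

(In bits, this would be 6.1089 bits.)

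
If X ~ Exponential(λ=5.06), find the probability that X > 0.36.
0.161767

We have X ~ Exponential(λ=5.06).

P(X > 0.36) = 1 - P(X ≤ 0.36)
                = 1 - F(0.36)
                = 1 - 0.838233
                = 0.161767

So there's approximately a 16.2% chance that X exceeds 0.36.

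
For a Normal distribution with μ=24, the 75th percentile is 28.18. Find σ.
σ = 6.1973

For X ~ Normal(μ, σ), the p-th percentile satisfies x = μ + z_p × σ,
where z_p = Φ⁻¹(p) is the standard normal quantile.

Step 1: z_{0.75} = Φ⁻¹(0.75) = 0.6745

Step 2: Solve for σ:
28.18 = 24 + 0.6745 × σ
σ = (28.18 - 24) / 0.6745
σ = 4.18 / 0.6745
σ = 6.1973

Verification: μ + z × σ = 24 + 0.6745 × 6.1973 = 28.18 ✓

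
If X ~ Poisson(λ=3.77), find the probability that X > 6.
0.088110

We have X ~ Poisson(λ=3.77).

P(X > 6) = 1 - P(X ≤ 6)
                = 1 - F(6)
                = 1 - 0.911890
                = 0.088110

So there's approximately a 8.8% chance that X exceeds 6.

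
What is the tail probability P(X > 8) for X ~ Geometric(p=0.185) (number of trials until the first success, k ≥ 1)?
0.194653

We have X ~ Geometric(p=0.185) (number of trials until the first success, k ≥ 1).

P(X > 8) = 1 - P(X ≤ 8)
                = 1 - F(8)
                = 1 - 0.805347
                = 0.194653

So there's approximately a 19.5% chance that X exceeds 8.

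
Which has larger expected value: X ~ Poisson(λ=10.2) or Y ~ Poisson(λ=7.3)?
X has larger mean (10.2000 > 7.3000)

Compute the expected value for each distribution:

X ~ Poisson(λ=10.2):
E[X] = 10.2000

Y ~ Poisson(λ=7.3):
E[Y] = 7.3000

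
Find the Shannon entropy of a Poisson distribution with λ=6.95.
2.3752 nats

We have X ~ Poisson(λ=6.95).

The Shannon entropy measures the uncertainty or information content of the distribution.

For a Poisson distribution with λ=6.95:
H(X) = 2.3752 nats

(In bits, this would be 3.4267 bits.)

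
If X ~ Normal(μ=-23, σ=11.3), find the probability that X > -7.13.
0.080096

We have X ~ Normal(μ=-23, σ=11.3).

P(X > -7.13) = 1 - P(X ≤ -7.13)
                = 1 - F(-7.13)
                = 1 - 0.919904
                = 0.080096

So there's approximately a 8.0% chance that X exceeds -7.13.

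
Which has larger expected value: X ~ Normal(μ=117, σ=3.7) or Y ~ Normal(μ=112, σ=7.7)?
X has larger mean (117.0000 > 112.0000)

Compute the expected value for each distribution:

X ~ Normal(μ=117, σ=3.7):
E[X] = 117.0000

Y ~ Normal(μ=112, σ=7.7):
E[Y] = 112.0000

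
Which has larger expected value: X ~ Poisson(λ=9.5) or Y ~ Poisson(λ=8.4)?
X has larger mean (9.5000 > 8.4000)

Compute the expected value for each distribution:

X ~ Poisson(λ=9.5):
E[X] = 9.5000

Y ~ Poisson(λ=8.4):
E[Y] = 8.4000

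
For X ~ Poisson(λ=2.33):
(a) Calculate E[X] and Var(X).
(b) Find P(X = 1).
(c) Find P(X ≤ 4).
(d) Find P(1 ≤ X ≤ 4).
(a) E[X] = 2.3300, Var(X) = 2.3300
(b) P(X = 1) = 0.226699
(c) P(X ≤ 4) = 0.912703
(d) P(1 ≤ X ≤ 4) = 0.815408

We have X ~ Poisson(λ=2.33).

(a) Moments:
E[X] = 2.3300
Var(X) = 2.3300
σ = √Var(X) = 1.5264

(b) Point probability using PMF:
P(X = 1) = 0.226699

(c) Cumulative probability using CDF:
P(X ≤ 4) = F(4) = 0.912703

(d) Range probability:
P(1 ≤ X ≤ 4) = P(X ≤ 4) - P(X ≤ 0)
                   = F(4) - F(0)
                   = 0.912703 - 0.097296
                   = 0.815408

This means approximately 81.5% of outcomes fall in the interval [1, 4].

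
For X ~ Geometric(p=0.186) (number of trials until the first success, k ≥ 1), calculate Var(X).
23.5287

We have X ~ Geometric(p=0.186) (number of trials until the first success, k ≥ 1).

For a Geometric distribution with p=0.186 (number of trials until the first success, k ≥ 1):
Var(X) = 23.5287

The variance measures the spread of the distribution around the mean.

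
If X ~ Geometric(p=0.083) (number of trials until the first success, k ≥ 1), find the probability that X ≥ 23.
0.148636

We have X ~ Geometric(p=0.083) (number of trials until the first success, k ≥ 1).

For discrete distributions, P(X ≥ 23) = 1 - P(X ≤ 22).

P(X ≤ 22) = 0.851364
P(X ≥ 23) = 1 - 0.851364 = 0.148636

So there's approximately a 14.9% chance that X is at least 23.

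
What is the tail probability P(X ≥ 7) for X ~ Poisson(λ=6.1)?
0.409755

We have X ~ Poisson(λ=6.1).

For discrete distributions, P(X ≥ 7) = 1 - P(X ≤ 6).

P(X ≤ 6) = 0.590245
P(X ≥ 7) = 1 - 0.590245 = 0.409755

So there's approximately a 41.0% chance that X is at least 7.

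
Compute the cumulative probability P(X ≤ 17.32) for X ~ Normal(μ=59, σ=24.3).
0.043152

We have X ~ Normal(μ=59, σ=24.3).

The CDF gives us P(X ≤ k).

Using the CDF:
P(X ≤ 17.32) = 0.043152

This means there's approximately a 4.3% chance that X is at most 17.32.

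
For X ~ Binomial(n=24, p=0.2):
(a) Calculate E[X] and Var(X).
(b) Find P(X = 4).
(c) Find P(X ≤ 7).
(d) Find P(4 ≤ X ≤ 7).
(a) E[X] = 4.8000, Var(X) = 3.8400
(b) P(X = 4) = 0.196015
(c) P(X ≤ 7) = 0.910829
(d) P(4 ≤ X ≤ 7) = 0.646967

We have X ~ Binomial(n=24, p=0.2).

(a) Moments:
E[X] = 4.8000
Var(X) = 3.8400
σ = √Var(X) = 1.9596

(b) Point probability using PMF:
P(X = 4) = 0.196015

(c) Cumulative probability using CDF:
P(X ≤ 7) = F(7) = 0.910829

(d) Range probability:
P(4 ≤ X ≤ 7) = P(X ≤ 7) - P(X ≤ 3)
                   = F(7) - F(3)
                   = 0.910829 - 0.263862
                   = 0.646967

This means approximately 64.7% of outcomes fall in the interval [4, 7].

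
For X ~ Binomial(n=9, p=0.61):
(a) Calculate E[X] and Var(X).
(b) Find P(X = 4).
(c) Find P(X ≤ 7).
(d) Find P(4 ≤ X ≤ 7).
(a) E[X] = 5.4900, Var(X) = 2.1411
(b) P(X = 4) = 0.157403
(c) P(X ≤ 7) = 0.921017
(d) P(4 ≤ X ≤ 7) = 0.832397

We have X ~ Binomial(n=9, p=0.61).

(a) Moments:
E[X] = 5.4900
Var(X) = 2.1411
σ = √Var(X) = 1.4632

(b) Point probability using PMF:
P(X = 4) = 0.157403

(c) Cumulative probability using CDF:
P(X ≤ 7) = F(7) = 0.921017

(d) Range probability:
P(4 ≤ X ≤ 7) = P(X ≤ 7) - P(X ≤ 3)
                   = F(7) - F(3)
                   = 0.921017 - 0.088620
                   = 0.832397

This means approximately 83.2% of outcomes fall in the interval [4, 7].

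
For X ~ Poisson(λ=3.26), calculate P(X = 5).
0.117790

We have X ~ Poisson(λ=3.26).

For a Poisson distribution, the PMF gives us the probability of each outcome.

Using the PMF formula:
P(X = 5) = 0.117790

Rounded to 4 decimal places: 0.1178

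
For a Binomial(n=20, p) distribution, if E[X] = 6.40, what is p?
p = 0.32

For a Binomial(n, p) distribution:
E[X] = n × p

Given n = 20 and E[X] = 6.40:
6.40 = 20 × p
p = 6.40 / 20 = 0.32

Verification: Binomial(20, 0.32) has E[X] = 6.40 ✓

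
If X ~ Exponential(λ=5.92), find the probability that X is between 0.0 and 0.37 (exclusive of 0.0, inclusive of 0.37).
0.888128

We have X ~ Exponential(λ=5.92).

To find P(0.0 < X ≤ 0.37), we use:
P(0.0 < X ≤ 0.37) = P(X ≤ 0.37) - P(X ≤ 0.0)
                 = F(0.37) - F(0.0)
                 = 0.888128 - 0.000000
                 = 0.888128

So there's approximately a 88.8% chance that X falls in this range.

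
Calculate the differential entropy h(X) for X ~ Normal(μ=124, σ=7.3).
3.4068 nats

We have X ~ Normal(μ=124, σ=7.3).

The differential entropy measures the uncertainty or information content of the distribution.

For a Normal distribution with μ=124, σ=7.3:
h(X) = 3.4068 nats

(In bits, this would be 4.9150 bits.)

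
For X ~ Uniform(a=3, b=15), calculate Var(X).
12.0000

We have X ~ Uniform(a=3, b=15).

For a Uniform distribution with a=3, b=15:
Var(X) = 12.0000

The variance measures the spread of the distribution around the mean.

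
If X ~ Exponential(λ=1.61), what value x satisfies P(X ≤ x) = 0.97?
2.1780

We have X ~ Exponential(λ=1.61).

We want to find x such that P(X ≤ x) = 0.97.

This is the 97th percentile, which means 97% of values fall below this point.

Using the inverse CDF (quantile function):
x = F⁻¹(0.97) = 2.1780

Verification: P(X ≤ 2.1780) = 0.97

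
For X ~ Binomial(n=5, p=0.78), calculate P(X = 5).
0.288717

We have X ~ Binomial(n=5, p=0.78).

For a Binomial distribution, the PMF gives us the probability of each outcome.

Using the PMF formula:
P(X = 5) = 0.288717

Rounded to 4 decimal places: 0.2887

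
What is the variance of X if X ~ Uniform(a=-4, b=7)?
10.0833

We have X ~ Uniform(a=-4, b=7).

For a Uniform distribution with a=-4, b=7:
Var(X) = 10.0833

The variance measures the spread of the distribution around the mean.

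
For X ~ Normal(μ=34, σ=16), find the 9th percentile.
12.5479

We have X ~ Normal(μ=34, σ=16).

We want to find x such that P(X ≤ x) = 0.09.

This is the 9th percentile, which means 9% of values fall below this point.

Using the inverse CDF (quantile function):
x = F⁻¹(0.09) = 12.5479

Verification: P(X ≤ 12.5479) = 0.09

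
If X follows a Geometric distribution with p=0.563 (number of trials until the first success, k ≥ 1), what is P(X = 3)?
0.107516

We have X ~ Geometric(p=0.563) (number of trials until the first success, k ≥ 1).

For a Geometric distribution, the PMF gives us the probability of each outcome.

Using the PMF formula:
P(X = 3) = 0.107516

Rounded to 4 decimal places: 0.1075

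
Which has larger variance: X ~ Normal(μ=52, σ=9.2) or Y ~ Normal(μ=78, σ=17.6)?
Y has larger variance (309.7600 > 84.6400)

Compute the variance for each distribution:

X ~ Normal(μ=52, σ=9.2):
Var(X) = 84.6400

Y ~ Normal(μ=78, σ=17.6):
Var(Y) = 309.7600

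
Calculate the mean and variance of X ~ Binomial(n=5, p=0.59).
E[X] = 2.9500, Var(X) = 1.2095

We have X ~ Binomial(n=5, p=0.59).

For a Binomial distribution with n=5, p=0.59:

Expected value:
E[X] = 2.9500

Variance:
Var(X) = 1.2095

Standard deviation:
σ = √Var(X) = 1.0998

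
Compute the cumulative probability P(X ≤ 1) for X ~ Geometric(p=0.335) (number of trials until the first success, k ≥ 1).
0.335000

We have X ~ Geometric(p=0.335) (number of trials until the first success, k ≥ 1).

The CDF gives us P(X ≤ k).

Using the CDF:
P(X ≤ 1) = 0.335000

This means there's approximately a 33.5% chance that X is at most 1.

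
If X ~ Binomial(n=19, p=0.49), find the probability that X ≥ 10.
0.464803

We have X ~ Binomial(n=19, p=0.49).

For discrete distributions, P(X ≥ 10) = 1 - P(X ≤ 9).

P(X ≤ 9) = 0.535197
P(X ≥ 10) = 1 - 0.535197 = 0.464803

So there's approximately a 46.5% chance that X is at least 10.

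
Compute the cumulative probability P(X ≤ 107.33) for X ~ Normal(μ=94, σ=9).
0.930712

We have X ~ Normal(μ=94, σ=9).

The CDF gives us P(X ≤ k).

Using the CDF:
P(X ≤ 107.33) = 0.930712

This means there's approximately a 93.1% chance that X is at most 107.33.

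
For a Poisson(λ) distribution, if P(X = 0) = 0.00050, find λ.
λ = 7.6009

For a Poisson(λ) distribution, the PMF at 0 is:
P(X = 0) = λ^0 e^(-λ) / 0! = e^(-λ)

Given P(X = 0) = 0.00050:
e^(-λ) = 0.00050
-λ = ln(0.00050)
λ = -ln(0.00050) = 7.6009

Verification: e^(-7.6009) = 0.00050 ✓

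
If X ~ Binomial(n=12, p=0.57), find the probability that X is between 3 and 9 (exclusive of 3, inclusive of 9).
0.918209

We have X ~ Binomial(n=12, p=0.57).

To find P(3 < X ≤ 9), we use:
P(3 < X ≤ 9) = P(X ≤ 9) - P(X ≤ 3)
                 = F(9) - F(3)
                 = 0.943995 - 0.025787
                 = 0.918209

So there's approximately a 91.8% chance that X falls in this range.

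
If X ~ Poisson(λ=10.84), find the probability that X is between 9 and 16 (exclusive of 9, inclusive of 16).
0.591609

We have X ~ Poisson(λ=10.84).

To find P(9 < X ≤ 16), we use:
P(9 < X ≤ 16) = P(X ≤ 16) - P(X ≤ 9)
                 = F(16) - F(9)
                 = 0.949733 - 0.358124
                 = 0.591609

So there's approximately a 59.2% chance that X falls in this range.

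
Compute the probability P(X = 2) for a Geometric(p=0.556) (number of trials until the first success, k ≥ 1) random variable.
0.246864

We have X ~ Geometric(p=0.556) (number of trials until the first success, k ≥ 1).

For a Geometric distribution, the PMF gives us the probability of each outcome.

Using the PMF formula:
P(X = 2) = 0.246864

Rounded to 4 decimal places: 0.2469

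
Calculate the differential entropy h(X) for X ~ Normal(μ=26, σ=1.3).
1.6813 nats

We have X ~ Normal(μ=26, σ=1.3).

The differential entropy measures the uncertainty or information content of the distribution.

For a Normal distribution with μ=26, σ=1.3:
h(X) = 1.6813 nats

(In bits, this would be 2.4256 bits.)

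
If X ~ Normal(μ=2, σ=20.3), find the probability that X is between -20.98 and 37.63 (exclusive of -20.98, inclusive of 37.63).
0.831572

We have X ~ Normal(μ=2, σ=20.3).

To find P(-20.98 < X ≤ 37.63), we use:
P(-20.98 < X ≤ 37.63) = P(X ≤ 37.63) - P(X ≤ -20.98)
                 = F(37.63) - F(-20.98)
                 = 0.960385 - 0.128813
                 = 0.831572

So there's approximately a 83.2% chance that X falls in this range.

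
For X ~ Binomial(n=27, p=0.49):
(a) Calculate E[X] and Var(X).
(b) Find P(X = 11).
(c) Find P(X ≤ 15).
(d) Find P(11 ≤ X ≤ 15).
(a) E[X] = 13.2300, Var(X) = 6.7473
(b) P(X = 11) = 0.106779
(c) P(X ≤ 15) = 0.808789
(d) P(11 ≤ X ≤ 15) = 0.662229

We have X ~ Binomial(n=27, p=0.49).

(a) Moments:
E[X] = 13.2300
Var(X) = 6.7473
σ = √Var(X) = 2.5976

(b) Point probability using PMF:
P(X = 11) = 0.106779

(c) Cumulative probability using CDF:
P(X ≤ 15) = F(15) = 0.808789

(d) Range probability:
P(11 ≤ X ≤ 15) = P(X ≤ 15) - P(X ≤ 10)
                   = F(15) - F(10)
                   = 0.808789 - 0.146560
                   = 0.662229

This means approximately 66.2% of outcomes fall in the interval [11, 15].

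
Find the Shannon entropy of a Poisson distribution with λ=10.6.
2.5911 nats

We have X ~ Poisson(λ=10.6).

The Shannon entropy measures the uncertainty or information content of the distribution.

For a Poisson distribution with λ=10.6:
H(X) = 2.5911 nats

(In bits, this would be 3.7381 bits.)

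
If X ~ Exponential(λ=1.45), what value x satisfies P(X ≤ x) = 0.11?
0.0804

We have X ~ Exponential(λ=1.45).

We want to find x such that P(X ≤ x) = 0.11.

This is the 11th percentile, which means 11% of values fall below this point.

Using the inverse CDF (quantile function):
x = F⁻¹(0.11) = 0.0804

Verification: P(X ≤ 0.0804) = 0.11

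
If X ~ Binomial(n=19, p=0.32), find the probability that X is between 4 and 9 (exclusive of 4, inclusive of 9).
0.727392

We have X ~ Binomial(n=19, p=0.32).

To find P(4 < X ≤ 9), we use:
P(4 < X ≤ 9) = P(X ≤ 9) - P(X ≤ 4)
                 = F(9) - F(4)
                 = 0.950087 - 0.222696
                 = 0.727392

So there's approximately a 72.7% chance that X falls in this range.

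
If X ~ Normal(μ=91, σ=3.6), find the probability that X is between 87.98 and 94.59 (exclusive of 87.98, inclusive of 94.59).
0.639906

We have X ~ Normal(μ=91, σ=3.6).

To find P(87.98 < X ≤ 94.59), we use:
P(87.98 < X ≤ 94.59) = P(X ≤ 94.59) - P(X ≤ 87.98)
                 = F(94.59) - F(87.98)
                 = 0.840672 - 0.200766
                 = 0.639906

So there's approximately a 64.0% chance that X falls in this range.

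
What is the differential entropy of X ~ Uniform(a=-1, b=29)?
3.4012 nats

We have X ~ Uniform(a=-1, b=29).

The differential entropy measures the uncertainty or information content of the distribution.

For a Uniform distribution with a=-1, b=29:
h(X) = 3.4012 nats

(In bits, this would be 4.9069 bits.)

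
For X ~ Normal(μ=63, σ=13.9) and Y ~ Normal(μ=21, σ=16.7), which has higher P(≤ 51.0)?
Y has higher probability (P(Y ≤ 51.0) = 0.9638 > P(X ≤ 51.0) = 0.1940)

Compute P(≤ 51.0) for each distribution:

X ~ Normal(μ=63, σ=13.9):
P(X ≤ 51.0) = 0.1940

Y ~ Normal(μ=21, σ=16.7):
P(Y ≤ 51.0) = 0.9638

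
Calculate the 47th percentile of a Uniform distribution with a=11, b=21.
15.7000

We have X ~ Uniform(a=11, b=21).

We want to find x such that P(X ≤ x) = 0.47.

This is the 47th percentile, which means 47% of values fall below this point.

Using the inverse CDF (quantile function):
x = F⁻¹(0.47) = 15.7000

Verification: P(X ≤ 15.7000) = 0.47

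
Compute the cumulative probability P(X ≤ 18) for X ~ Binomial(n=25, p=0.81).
0.182700

We have X ~ Binomial(n=25, p=0.81).

The CDF gives us P(X ≤ k).

Using the CDF:
P(X ≤ 18) = 0.182700

This means there's approximately a 18.3% chance that X is at most 18.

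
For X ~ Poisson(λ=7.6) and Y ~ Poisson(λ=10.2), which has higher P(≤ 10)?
X has higher probability (P(X ≤ 10) = 0.8535 > P(Y ≤ 10) = 0.5580)

Compute P(≤ 10) for each distribution:

X ~ Poisson(λ=7.6):
P(X ≤ 10) = 0.8535

Y ~ Poisson(λ=10.2):
P(Y ≤ 10) = 0.5580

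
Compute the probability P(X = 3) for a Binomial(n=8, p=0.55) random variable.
0.171925

We have X ~ Binomial(n=8, p=0.55).

For a Binomial distribution, the PMF gives us the probability of each outcome.

Using the PMF formula:
P(X = 3) = 0.171925

Rounded to 4 decimal places: 0.1719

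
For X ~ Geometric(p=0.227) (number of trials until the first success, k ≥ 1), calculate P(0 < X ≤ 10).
0.923828

We have X ~ Geometric(p=0.227) (number of trials until the first success, k ≥ 1).

To find P(0 < X ≤ 10), we use:
P(0 < X ≤ 10) = P(X ≤ 10) - P(X ≤ 0)
                 = F(10) - F(0)
                 = 0.923828 - 0.000000
                 = 0.923828

So there's approximately a 92.4% chance that X falls in this range.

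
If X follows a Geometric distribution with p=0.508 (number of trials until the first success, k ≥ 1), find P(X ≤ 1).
0.508000

We have X ~ Geometric(p=0.508) (number of trials until the first success, k ≥ 1).

The CDF gives us P(X ≤ k).

Using the CDF:
P(X ≤ 1) = 0.508000

This means there's approximately a 50.8% chance that X is at most 1.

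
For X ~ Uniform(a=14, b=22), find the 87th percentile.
20.9600

We have X ~ Uniform(a=14, b=22).

We want to find x such that P(X ≤ x) = 0.87.

This is the 87th percentile, which means 87% of values fall below this point.

Using the inverse CDF (quantile function):
x = F⁻¹(0.87) = 20.9600

Verification: P(X ≤ 20.9600) = 0.87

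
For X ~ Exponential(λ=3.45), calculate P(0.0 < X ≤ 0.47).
0.802398

We have X ~ Exponential(λ=3.45).

To find P(0.0 < X ≤ 0.47), we use:
P(0.0 < X ≤ 0.47) = P(X ≤ 0.47) - P(X ≤ 0.0)
                 = F(0.47) - F(0.0)
                 = 0.802398 - 0.000000
                 = 0.802398

So there's approximately a 80.2% chance that X falls in this range.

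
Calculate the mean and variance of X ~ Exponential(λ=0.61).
E[X] = 1.6393, Var(X) = 2.6874

We have X ~ Exponential(λ=0.61).

For an Exponential distribution with λ=0.61:

Expected value:
E[X] = 1.6393

Variance:
Var(X) = 2.6874

Standard deviation:
σ = √Var(X) = 1.6393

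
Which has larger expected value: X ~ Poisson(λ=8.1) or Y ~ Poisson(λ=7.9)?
X has larger mean (8.1000 > 7.9000)

Compute the expected value for each distribution:

X ~ Poisson(λ=8.1):
E[X] = 8.1000

Y ~ Poisson(λ=7.9):
E[Y] = 7.9000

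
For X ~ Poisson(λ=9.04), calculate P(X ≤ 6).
0.203161

We have X ~ Poisson(λ=9.04).

The CDF gives us P(X ≤ k).

Using the CDF:
P(X ≤ 6) = 0.203161

This means there's approximately a 20.3% chance that X is at most 6.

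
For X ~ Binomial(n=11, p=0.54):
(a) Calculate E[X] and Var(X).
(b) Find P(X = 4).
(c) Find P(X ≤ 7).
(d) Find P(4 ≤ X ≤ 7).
(a) E[X] = 5.9400, Var(X) = 2.7324
(b) P(X = 4) = 0.122291
(c) P(X ≤ 7) = 0.826635
(d) P(4 ≤ X ≤ 7) = 0.757043

We have X ~ Binomial(n=11, p=0.54).

(a) Moments:
E[X] = 5.9400
Var(X) = 2.7324
σ = √Var(X) = 1.6530

(b) Point probability using PMF:
P(X = 4) = 0.122291

(c) Cumulative probability using CDF:
P(X ≤ 7) = F(7) = 0.826635

(d) Range probability:
P(4 ≤ X ≤ 7) = P(X ≤ 7) - P(X ≤ 3)
                   = F(7) - F(3)
                   = 0.826635 - 0.069592
                   = 0.757043

This means approximately 75.7% of outcomes fall in the interval [4, 7].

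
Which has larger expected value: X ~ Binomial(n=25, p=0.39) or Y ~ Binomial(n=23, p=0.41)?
X has larger mean (9.7500 > 9.4300)

Compute the expected value for each distribution:

X ~ Binomial(n=25, p=0.39):
E[X] = 9.7500

Y ~ Binomial(n=23, p=0.41):
E[Y] = 9.4300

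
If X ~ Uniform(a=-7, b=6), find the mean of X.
-0.5000

We have X ~ Uniform(a=-7, b=6).

For a Uniform distribution with a=-7, b=6:
E[X] = -0.5000

This is the expected (average) value of X.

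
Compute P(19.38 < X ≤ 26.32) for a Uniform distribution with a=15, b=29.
0.495714

We have X ~ Uniform(a=15, b=29).

To find P(19.38 < X ≤ 26.32), we use:
P(19.38 < X ≤ 26.32) = P(X ≤ 26.32) - P(X ≤ 19.38)
                 = F(26.32) - F(19.38)
                 = 0.808571 - 0.312857
                 = 0.495714

So there's approximately a 49.6% chance that X falls in this range.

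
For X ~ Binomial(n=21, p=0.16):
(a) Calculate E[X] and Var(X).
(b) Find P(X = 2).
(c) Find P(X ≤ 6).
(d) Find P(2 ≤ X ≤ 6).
(a) E[X] = 3.3600, Var(X) = 2.8224
(b) P(X = 2) = 0.195779
(c) P(X ≤ 6) = 0.960569
(d) P(2 ≤ X ≤ 6) = 0.832089

We have X ~ Binomial(n=21, p=0.16).

(a) Moments:
E[X] = 3.3600
Var(X) = 2.8224
σ = √Var(X) = 1.6800

(b) Point probability using PMF:
P(X = 2) = 0.195779

(c) Cumulative probability using CDF:
P(X ≤ 6) = F(6) = 0.960569

(d) Range probability:
P(2 ≤ X ≤ 6) = P(X ≤ 6) - P(X ≤ 1)
                   = F(6) - F(1)
                   = 0.960569 - 0.128480
                   = 0.832089

This means approximately 83.2% of outcomes fall in the interval [2, 6].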